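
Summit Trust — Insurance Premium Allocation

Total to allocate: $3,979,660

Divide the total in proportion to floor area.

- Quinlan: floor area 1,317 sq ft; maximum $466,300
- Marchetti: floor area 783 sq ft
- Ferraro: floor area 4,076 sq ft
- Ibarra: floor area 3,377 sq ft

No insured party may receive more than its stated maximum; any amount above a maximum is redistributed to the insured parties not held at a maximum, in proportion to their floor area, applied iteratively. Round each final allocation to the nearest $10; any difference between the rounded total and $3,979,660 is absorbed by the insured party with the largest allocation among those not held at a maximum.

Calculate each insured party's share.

Quinlan: $466,300 | Marchetti: $334,020 | Ferraro: $1,738,760 | Ibarra: $1,440,580

Total floor area = 9,553.
Unconstrained shares: Quinlan 548,645.68; Marchetti 326,187.98; Ferraro 1,698,010.48; Ibarra 1,406,815.85.
Held at cap: Quinlan ($466,300); balance $3,513,360 reallocated over remaining floor area 8,236.
Shares after redistribution: Marchetti 334,016.62 → $334,020; Ferraro 1,738,763.40 → $1,738,760; Ibarra 1,440,579.98 → $1,440,580.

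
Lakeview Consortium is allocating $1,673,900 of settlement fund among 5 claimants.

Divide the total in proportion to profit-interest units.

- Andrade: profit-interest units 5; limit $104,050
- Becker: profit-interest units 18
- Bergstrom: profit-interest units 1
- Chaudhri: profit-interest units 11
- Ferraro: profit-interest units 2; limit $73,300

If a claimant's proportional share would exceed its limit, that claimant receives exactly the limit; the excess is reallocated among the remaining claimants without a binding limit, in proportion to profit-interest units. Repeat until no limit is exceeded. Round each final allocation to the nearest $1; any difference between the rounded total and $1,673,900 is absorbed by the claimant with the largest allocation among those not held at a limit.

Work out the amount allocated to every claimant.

Combined profit-interest units = 37.
Proportional shares (ignoring caps): Andrade 226,202.70; Becker 814,329.73; Bergstrom 45,240.54; Chaudhri 497,645.95; Ferraro 90,481.08.
Held at cap: Andrade ($104,050), Ferraro ($73,300); remaining pool $1,496,550 reallocated over remaining profit-interest units 30.
Redistributed shares: Becker 897,930.00 → $897,930; Bergstrom 49,885.00 → $49,885; Chaudhri 548,735.00 → $548,735.

Andrade: $104,050 | Becker: $897,930 | Bergstrom: $49,885 | Chaudhri: $548,735 | Ferraro: $73,300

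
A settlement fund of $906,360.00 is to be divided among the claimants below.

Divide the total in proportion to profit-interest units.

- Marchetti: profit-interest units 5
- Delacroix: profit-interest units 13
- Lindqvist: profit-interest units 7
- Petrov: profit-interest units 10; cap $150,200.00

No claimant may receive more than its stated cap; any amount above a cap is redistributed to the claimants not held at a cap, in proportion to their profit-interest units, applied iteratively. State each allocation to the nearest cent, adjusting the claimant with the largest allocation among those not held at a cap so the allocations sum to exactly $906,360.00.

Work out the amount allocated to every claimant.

Marchetti: $151,232.00; Delacroix: $393,203.20; Lindqvist: $211,724.80; Petrov: $150,200.00

Profit-interest units total: 35.
Unconstrained shares: Marchetti 129,480.0000; Delacroix 336,648.0000; Lindqvist 181,272.0000; Petrov 258,960.0000.
Held at cap: Petrov ($150,200.00); residual $756,160.00 reallocated over remaining profit-interest units 25.
Remaining shares: Marchetti 151,232.0000 → $151,232.00; Delacroix 393,203.2000 → $393,203.20; Lindqvist 211,724.8000 → $211,724.80.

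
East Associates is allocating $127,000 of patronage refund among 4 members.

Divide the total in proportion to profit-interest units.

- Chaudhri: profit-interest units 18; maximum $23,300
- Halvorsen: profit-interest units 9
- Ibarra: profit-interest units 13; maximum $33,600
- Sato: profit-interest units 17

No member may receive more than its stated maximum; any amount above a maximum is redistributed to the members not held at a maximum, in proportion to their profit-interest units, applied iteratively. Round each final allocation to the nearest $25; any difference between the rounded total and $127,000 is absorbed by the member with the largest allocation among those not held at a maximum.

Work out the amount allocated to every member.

Chaudhri: $23,300; Halvorsen: $24,275; Ibarra: $33,600; Sato: $45,825

Combined profit-interest units = 57.
Pro-rata shares before constraints: Chaudhri 40,105.26; Halvorsen 20,052.63; Ibarra 28,964.91; Sato 37,877.19.
Cap binds for Chaudhri ($23,300); balance $103,700 reallocated over remaining profit-interest units 39.
Cap binds for Ibarra ($33,600); balance $70,100 reallocated over remaining profit-interest units 26.
Redistributed shares: Halvorsen 24,265.38 → $24,275; Sato 45,834.62 → $45,825.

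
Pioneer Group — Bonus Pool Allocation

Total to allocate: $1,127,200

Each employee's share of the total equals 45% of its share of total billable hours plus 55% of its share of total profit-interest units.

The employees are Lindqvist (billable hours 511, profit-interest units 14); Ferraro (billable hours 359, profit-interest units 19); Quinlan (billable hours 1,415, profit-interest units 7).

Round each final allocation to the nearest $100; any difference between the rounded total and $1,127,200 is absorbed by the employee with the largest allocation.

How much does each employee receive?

Lindqvist: $330,400 · Ferraro: $374,200 · Quinlan: $422,600

Totals — billable hours 2,285, profit-interest units 40.
Composite weights (45% billable hours + 55% profit-interest units): Lindqvist 0.2931; Ferraro 0.3320; Quinlan 0.3749.
Proportional shares: Lindqvist 330,421.29; Ferraro 374,174.29; Quinlan 422,604.42.
Rounded to nearest $100: Lindqvist $330,400; Ferraro $374,200; Quinlan $422,600. Sum = $1,127,200.
No rounding difference to absorb.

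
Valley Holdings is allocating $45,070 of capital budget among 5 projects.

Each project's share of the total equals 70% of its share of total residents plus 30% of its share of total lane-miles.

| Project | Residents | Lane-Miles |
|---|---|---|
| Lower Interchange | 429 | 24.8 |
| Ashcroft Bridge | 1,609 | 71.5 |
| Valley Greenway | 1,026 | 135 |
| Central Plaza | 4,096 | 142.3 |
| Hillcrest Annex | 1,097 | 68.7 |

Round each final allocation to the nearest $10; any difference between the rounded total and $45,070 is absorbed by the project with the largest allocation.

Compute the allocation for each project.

Lower Interchange: $2,400 | Ashcroft Bridge: $8,330 | Valley Greenway: $8,050 | Central Plaza: $20,000 | Hillcrest Annex: $6,290

Residents total 8,257; lane-miles total 442.3.
Blended shares (70% residents + 30% lane-miles): Lower Interchange 0.0532; Ashcroft Bridge 0.1849; Valley Greenway 0.1785; Central Plaza 0.4438; Hillcrest Annex 0.1396.
Unrounded shares: Lower Interchange 2,397.29; Ashcroft Bridge 8,333.53; Valley Greenway 8,047.14; Central Plaza 20,000.40; Hillcrest Annex 6,291.65.
After rounding ($10): Lower Interchange $2,400; Ashcroft Bridge $8,330; Valley Greenway $8,050; Central Plaza $20,000; Hillcrest Annex $6,290. Sum = $45,070.
Rounded total matches; no reconciliation needed.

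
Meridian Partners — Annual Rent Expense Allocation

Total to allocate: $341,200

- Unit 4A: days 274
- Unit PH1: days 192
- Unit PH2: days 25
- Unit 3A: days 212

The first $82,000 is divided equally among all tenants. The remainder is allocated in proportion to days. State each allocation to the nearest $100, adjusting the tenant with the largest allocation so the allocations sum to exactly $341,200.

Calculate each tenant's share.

Equal tier: $82,000 ÷ 4 = $20,500 apiece.
Remainder $259,200 by days (total 703): Unit 4A 101,025.32 → $101,000; Unit PH1 70,791.47 → $70,800; Unit PH2 9,217.64 → $9,200; Unit 3A 78,165.58 → $78,200.
Totals: Unit 4A $20,500 + $101,000 = $121,500; Unit PH1 $20,500 + $70,800 = $91,300; Unit PH2 $20,500 + $9,200 = $29,700; Unit 3A $20,500 + $78,200 = $98,700.

Unit 4A: $121,500 | Unit PH1: $91,300 | Unit PH2: $29,700 | Unit 3A: $98,700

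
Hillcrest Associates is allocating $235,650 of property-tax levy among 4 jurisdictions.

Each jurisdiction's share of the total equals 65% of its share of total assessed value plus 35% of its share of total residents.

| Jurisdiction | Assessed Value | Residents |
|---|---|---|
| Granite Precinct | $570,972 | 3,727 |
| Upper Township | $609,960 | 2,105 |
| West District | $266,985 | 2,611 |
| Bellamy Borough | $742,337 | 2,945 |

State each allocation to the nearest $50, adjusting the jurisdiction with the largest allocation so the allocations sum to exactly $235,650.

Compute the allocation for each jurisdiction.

Granite Precinct: $66,900 · Upper Township: $57,900 · West District: $37,600 · Bellamy Borough: $73,250

Assessed value total 2,190,254; residents total 11,388.
Combined weights (65% assessed value + 35% residents): Granite Precinct 0.2840; Upper Township 0.2457; West District 0.1595; Bellamy Borough 0.3108.
Proportional shares: Granite Precinct 66,922.94; Upper Township 57,902.19; West District 37,581.39; Bellamy Borough 73,243.49.
After rounding ($50): Granite Precinct $66,900; Upper Township $57,900; West District $37,600; Bellamy Borough $73,250. Sum = $235,650.
Rounded total matches; no reconciliation needed.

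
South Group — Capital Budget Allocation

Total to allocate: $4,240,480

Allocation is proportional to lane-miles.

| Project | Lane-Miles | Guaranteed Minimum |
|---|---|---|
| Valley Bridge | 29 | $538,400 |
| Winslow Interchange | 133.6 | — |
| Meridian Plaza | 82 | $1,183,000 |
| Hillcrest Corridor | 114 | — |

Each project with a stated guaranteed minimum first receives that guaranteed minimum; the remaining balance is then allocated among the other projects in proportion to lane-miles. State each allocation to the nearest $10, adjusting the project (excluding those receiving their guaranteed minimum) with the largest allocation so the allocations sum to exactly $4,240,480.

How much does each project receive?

Minimums first: Valley Bridge $538,400; Meridian Plaza $1,183,000. Residual $2,519,080.
Residual split over remaining lane-miles 247.6: Winslow Interchange 1,359,245.11 → $1,359,250; Hillcrest Corridor 1,159,834.89 → $1,159,830.

Valley Bridge: $538,400; Winslow Interchange: $1,359,250; Meridian Plaza: $1,183,000; Hillcrest Corridor: $1,159,830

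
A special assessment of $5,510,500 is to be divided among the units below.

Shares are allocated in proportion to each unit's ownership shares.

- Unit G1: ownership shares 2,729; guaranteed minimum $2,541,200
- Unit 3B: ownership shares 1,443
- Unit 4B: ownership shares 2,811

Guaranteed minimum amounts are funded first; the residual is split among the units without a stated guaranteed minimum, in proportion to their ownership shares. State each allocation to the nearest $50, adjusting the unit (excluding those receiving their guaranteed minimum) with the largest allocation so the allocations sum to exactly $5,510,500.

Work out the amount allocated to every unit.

Fund the minimums — Unit G1 $2,541,200. Remaining pool $2,969,300.
Remaining pool split over remaining ownership shares 4,254: Unit 3B 1,007,216.71 → $1,007,200; Unit 4B 1,962,083.29 → $1,962,100.

Unit G1: $2,541,200 | Unit 3B: $1,007,200 | Unit 4B: $1,962,100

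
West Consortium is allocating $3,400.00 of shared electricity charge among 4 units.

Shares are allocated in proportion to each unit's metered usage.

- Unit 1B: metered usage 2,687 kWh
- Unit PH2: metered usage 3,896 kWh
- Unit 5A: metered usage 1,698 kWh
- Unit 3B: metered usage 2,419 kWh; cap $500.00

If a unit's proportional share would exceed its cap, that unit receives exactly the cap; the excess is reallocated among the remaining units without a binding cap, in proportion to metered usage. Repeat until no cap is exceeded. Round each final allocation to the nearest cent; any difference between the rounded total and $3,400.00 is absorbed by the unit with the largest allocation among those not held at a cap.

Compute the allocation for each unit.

Unit 1B: $940.99 | Unit PH2: $1,364.37 | Unit 5A: $594.64 | Unit 3B: $500.00

Total metered usage = 10,700.
Proportional shares (ignoring caps): Unit 1B 853.8131; Unit PH2 1,237.9813; Unit 5A 539.5514; Unit 3B 768.6542.
Cap binds for Unit 3B ($500.00); balance $2,900.00 reallocated over remaining metered usage 8,281.
Remaining shares: Unit 1B 940.9854 → $940.99; Unit PH2 1,364.3763 → $1,364.38; Unit 5A 594.6383 → $594.64.
Rounding difference −$0.01 applied to Unit PH2 → $1,364.37.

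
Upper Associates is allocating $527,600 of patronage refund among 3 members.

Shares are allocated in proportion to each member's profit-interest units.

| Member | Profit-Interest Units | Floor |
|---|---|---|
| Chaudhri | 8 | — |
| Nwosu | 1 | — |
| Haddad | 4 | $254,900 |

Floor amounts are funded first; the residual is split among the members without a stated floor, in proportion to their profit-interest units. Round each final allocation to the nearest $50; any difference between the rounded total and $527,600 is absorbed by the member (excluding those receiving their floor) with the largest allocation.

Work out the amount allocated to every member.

Fund the minimums — Haddad $254,900. Balance $272,700.
Balance split over remaining profit-interest units 9: Chaudhri 242,400.00 → $242,400; Nwosu 30,300.00 → $30,300.

Chaudhri: $242,400 | Nwosu: $30,300 | Haddad: $254,900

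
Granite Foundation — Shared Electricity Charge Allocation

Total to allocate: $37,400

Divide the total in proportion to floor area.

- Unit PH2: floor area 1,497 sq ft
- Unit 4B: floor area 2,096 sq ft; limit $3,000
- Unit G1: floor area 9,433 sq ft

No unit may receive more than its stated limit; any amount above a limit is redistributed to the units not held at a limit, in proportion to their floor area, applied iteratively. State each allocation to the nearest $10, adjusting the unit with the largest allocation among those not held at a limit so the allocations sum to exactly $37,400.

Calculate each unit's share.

Unit PH2: $4,710; Unit 4B: $3,000; Unit G1: $29,690

Combined floor area = 13,026.
Unconstrained shares: Unit PH2 4,298.16; Unit 4B 6,017.99; Unit G1 27,083.85.
Cap binds for Unit 4B ($3,000); balance $34,400 reallocated over remaining floor area 10,930.
Remaining shares: Unit PH2 4,711.51 → $4,710; Unit G1 29,688.49 → $29,690.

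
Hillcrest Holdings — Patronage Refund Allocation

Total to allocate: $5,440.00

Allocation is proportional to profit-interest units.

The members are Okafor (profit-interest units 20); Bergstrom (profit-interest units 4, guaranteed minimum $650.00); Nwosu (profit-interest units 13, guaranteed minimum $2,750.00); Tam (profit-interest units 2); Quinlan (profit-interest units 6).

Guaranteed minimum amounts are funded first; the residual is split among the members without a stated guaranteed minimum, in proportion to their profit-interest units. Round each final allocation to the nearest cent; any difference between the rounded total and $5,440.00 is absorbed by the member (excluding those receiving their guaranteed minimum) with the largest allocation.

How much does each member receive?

Okafor: $1,457.15; Bergstrom: $650.00; Nwosu: $2,750.00; Tam: $145.71; Quinlan: $437.14

Minimums first: Bergstrom $650.00; Nwosu $2,750.00. Residual $2,040.00.
Residual split over remaining profit-interest units 28: Okafor 1,457.1429 → $1,457.14; Tam 145.7143 → $145.71; Quinlan 437.1429 → $437.14.
Rounding difference +$0.01 applied to Okafor → $1,457.15.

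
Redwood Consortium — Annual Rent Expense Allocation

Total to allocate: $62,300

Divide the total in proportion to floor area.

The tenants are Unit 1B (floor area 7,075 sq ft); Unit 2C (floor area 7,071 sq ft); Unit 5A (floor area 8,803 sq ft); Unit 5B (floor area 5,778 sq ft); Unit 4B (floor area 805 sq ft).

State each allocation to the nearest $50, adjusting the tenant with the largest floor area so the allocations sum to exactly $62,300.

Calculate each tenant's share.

Unit 1B: $14,950 · Unit 2C: $14,900 · Unit 5A: $18,550 · Unit 5B: $12,200 · Unit 4B: $1,700

Floor area total: 7,075 + 7,071 + 8,803 + 5,778 + 805 = 29,532.
Proportional shares: Unit 1B 14,925.25; Unit 2C 14,916.81; Unit 5A 18,570.60; Unit 5B 12,189.13; Unit 4B 1,698.21.
At nearest $50: Unit 1B $14,950; Unit 2C $14,900; Unit 5A $18,550; Unit 5B $12,200; Unit 4B $1,700. Sum = $62,300.
No rounding difference to absorb.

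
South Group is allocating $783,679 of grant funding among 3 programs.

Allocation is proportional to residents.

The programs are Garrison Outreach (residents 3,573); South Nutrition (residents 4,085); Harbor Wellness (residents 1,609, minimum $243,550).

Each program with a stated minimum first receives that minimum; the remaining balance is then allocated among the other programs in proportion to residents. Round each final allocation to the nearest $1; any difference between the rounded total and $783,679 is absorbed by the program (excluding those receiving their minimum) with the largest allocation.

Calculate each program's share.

Garrison Outreach: $252,008 · South Nutrition: $288,121 · Harbor Wellness: $243,550

Fund the minimums — Harbor Wellness $243,550. Residual $540,129.
Residual split over remaining residents 7,658: Garrison Outreach 252,008.48 → $252,008; South Nutrition 288,120.52 → $288,121.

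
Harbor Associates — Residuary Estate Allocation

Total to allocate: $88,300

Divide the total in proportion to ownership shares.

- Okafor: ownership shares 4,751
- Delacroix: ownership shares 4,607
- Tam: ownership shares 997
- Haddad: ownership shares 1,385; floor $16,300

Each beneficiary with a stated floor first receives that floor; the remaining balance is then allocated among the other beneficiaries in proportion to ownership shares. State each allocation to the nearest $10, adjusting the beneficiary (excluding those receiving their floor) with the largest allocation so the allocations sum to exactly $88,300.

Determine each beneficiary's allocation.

Fund the minimums — Haddad $16,300. Residual $72,000.
Residual split over remaining ownership shares 10,355: Okafor 33,034.48 → $33,030; Delacroix 32,033.22 → $32,030; Tam 6,932.30 → $6,930.
Rounding difference +$10 applied to Okafor → $33,040.

Okafor: $33,040 | Delacroix: $32,030 | Tam: $6,930 | Haddad: $16,300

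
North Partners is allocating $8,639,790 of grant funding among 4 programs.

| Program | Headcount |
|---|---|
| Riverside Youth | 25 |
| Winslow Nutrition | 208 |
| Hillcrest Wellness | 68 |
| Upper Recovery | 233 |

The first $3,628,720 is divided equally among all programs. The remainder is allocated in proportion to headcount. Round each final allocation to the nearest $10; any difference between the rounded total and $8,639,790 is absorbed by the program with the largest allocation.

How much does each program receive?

Equal tier: $3,628,720 ÷ 4 = $907,180 apiece.
Remainder $5,011,070 by headcount (total 534): Riverside Youth 234,600.66 → $234,600; Winslow Nutrition 1,951,877.45 → $1,951,880; Hillcrest Wellness 638,113.78 → $638,110; Upper Recovery 2,186,478.11 → $2,186,480.
Totals: Riverside Youth $907,180 + $234,600 = $1,141,780; Winslow Nutrition $907,180 + $1,951,880 = $2,859,060; Hillcrest Wellness $907,180 + $638,110 = $1,545,290; Upper Recovery $907,180 + $2,186,480 = $3,093,660.

Riverside Youth: $1,141,780; Winslow Nutrition: $2,859,060; Hillcrest Wellness: $1,545,290; Upper Recovery: $3,093,660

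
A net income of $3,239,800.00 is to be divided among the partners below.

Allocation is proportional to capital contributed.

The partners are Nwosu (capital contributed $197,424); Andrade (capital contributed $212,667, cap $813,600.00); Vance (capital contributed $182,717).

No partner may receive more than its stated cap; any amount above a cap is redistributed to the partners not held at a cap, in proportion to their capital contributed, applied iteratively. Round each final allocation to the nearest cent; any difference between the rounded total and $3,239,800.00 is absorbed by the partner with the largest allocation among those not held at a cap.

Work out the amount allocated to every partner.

Nwosu: $1,260,032.75 · Andrade: $813,600.00 · Vance: $1,166,167.25

Capital contributed total: 592,808.
Unconstrained shares: Nwosu 1,078,956.8886; Andrade 1,162,262.5649; Vance 998,580.5465.
Capped: Andrade ($813,600.00); residual $2,426,200.00 reallocated over remaining capital contributed 380,141.
Shares after redistribution: Nwosu 1,260,032.7478 → $1,260,032.75; Vance 1,166,167.2522 → $1,166,167.25.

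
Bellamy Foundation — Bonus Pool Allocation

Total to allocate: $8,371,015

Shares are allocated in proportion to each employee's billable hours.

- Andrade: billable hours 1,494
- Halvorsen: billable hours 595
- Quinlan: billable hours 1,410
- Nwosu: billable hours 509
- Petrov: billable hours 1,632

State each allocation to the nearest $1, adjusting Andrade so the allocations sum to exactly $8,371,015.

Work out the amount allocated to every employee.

Combined billable hours = 5,640.
Unrounded shares: Andrade 1,494/5,640 × $8,371,015 = 2,217,428.44; Halvorsen 595/5,640 × $8,371,015 = 883,112.40; Quinlan 1,410/5,640 × $8,371,015 = 2,092,753.75; Nwosu 509/5,640 × $8,371,015 = 755,469.26; Petrov 1,632/5,640 × $8,371,015 = 2,422,251.15.
At nearest $1: Andrade $2,217,428; Halvorsen $883,112; Quinlan $2,092,754; Nwosu $755,469; Petrov $2,422,251. Sum = $8,371,014.
Difference $8,371,015 − $8,371,014 = +$1 applied to Andrade: Andrade becomes $2,217,429.

Andrade: $2,217,429 · Halvorsen: $883,112 · Quinlan: $2,092,754 · Nwosu: $755,469 · Petrov: $2,422,251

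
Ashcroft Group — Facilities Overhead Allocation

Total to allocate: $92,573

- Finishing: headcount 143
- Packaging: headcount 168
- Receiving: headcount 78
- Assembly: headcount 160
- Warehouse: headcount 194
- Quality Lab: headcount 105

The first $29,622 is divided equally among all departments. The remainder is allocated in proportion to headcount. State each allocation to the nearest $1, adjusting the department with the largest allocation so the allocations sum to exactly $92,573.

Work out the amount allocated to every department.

Finishing: $15,553 · Packaging: $17,408 · Receiving: $10,727 · Assembly: $16,815 · Warehouse: $19,338 · Quality Lab: $12,732

$29,622 shared equally gives $4,937 per department.
Remainder $62,951 by headcount (total 848): Finishing 10,615.56 → $10,616; Packaging 12,471.42 → $12,471; Receiving 5,790.30 → $5,790; Assembly 11,877.55 → $11,878; Warehouse 14,401.53 → $14,402; Quality Lab 7,794.64 → $7,795.
Rounding difference −$1 on remainder applied to Warehouse.
Totals: Finishing $4,937 + $10,616 = $15,553; Packaging $4,937 + $12,471 = $17,408; Receiving $4,937 + $5,790 = $10,727; Assembly $4,937 + $11,878 = $16,815; Warehouse $4,937 + $14,401 = $19,338; Quality Lab $4,937 + $7,795 = $12,732.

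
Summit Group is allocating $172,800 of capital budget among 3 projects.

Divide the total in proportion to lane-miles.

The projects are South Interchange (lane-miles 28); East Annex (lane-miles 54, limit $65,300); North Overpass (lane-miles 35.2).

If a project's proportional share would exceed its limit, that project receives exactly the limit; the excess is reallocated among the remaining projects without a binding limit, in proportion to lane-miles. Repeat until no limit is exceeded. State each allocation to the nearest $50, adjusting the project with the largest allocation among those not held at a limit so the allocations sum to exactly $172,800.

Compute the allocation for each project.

South Interchange: $47,650; East Annex: $65,300; North Overpass: $59,850

Total lane-miles = 117.2.
Proportional shares (ignoring caps): South Interchange 41,283.28; East Annex 79,617.75; North Overpass 51,898.98.
Capped: East Annex ($65,300); residual $107,500 reallocated over remaining lane-miles 63.2.
Remaining shares: South Interchange 47,626.58 → $47,650; North Overpass 59,873.42 → $59,850.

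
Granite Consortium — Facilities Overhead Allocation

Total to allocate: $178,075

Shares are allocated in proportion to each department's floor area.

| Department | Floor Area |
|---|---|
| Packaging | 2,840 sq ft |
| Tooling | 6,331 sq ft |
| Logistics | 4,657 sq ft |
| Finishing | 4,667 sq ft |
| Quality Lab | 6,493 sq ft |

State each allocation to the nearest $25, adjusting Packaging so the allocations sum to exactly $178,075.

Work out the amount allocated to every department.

Total floor area = 24,988.
Pro-rata amounts: Packaging 2,840/24,988 × $178,075 = 20,239.03; Tooling 6,331/24,988 × $178,075 = 45,117.37; Logistics 4,657/24,988 × $178,075 = 33,187.74; Finishing 4,667/24,988 × $178,075 = 33,259.01; Quality Lab 6,493/24,988 × $178,075 = 46,271.85.
Rounded to nearest $25: Packaging $20,250; Tooling $45,125; Logistics $33,200; Finishing $33,250; Quality Lab $46,275. Sum = $178,100.
Difference $178,075 − $178,100 = −$25 applied to Packaging: Packaging becomes $20,225.

Packaging: $20,225 · Tooling: $45,125 · Logistics: $33,200 · Finishing: $33,250 · Quality Lab: $46,275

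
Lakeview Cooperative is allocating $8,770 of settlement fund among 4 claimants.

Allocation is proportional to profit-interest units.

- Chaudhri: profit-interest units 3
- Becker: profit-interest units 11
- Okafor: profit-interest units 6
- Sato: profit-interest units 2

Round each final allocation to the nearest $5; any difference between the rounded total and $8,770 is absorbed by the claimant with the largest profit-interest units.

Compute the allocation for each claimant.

Chaudhri: $1,195 · Becker: $4,390 · Okafor: $2,390 · Sato: $795

Profit-interest units total: 22.
Raw shares: Chaudhri 3/22 × $8,770 = 1,195.91; Becker 11/22 × $8,770 = 4,385.00; Okafor 6/22 × $8,770 = 2,391.82; Sato 2/22 × $8,770 = 797.27.
Rounded to nearest $5: Chaudhri $1,195; Becker $4,385; Okafor $2,390; Sato $795. Sum = $8,765.
Difference $8,770 − $8,765 = +$5 applied to largest profit-interest units (Becker): Becker becomes $4,390.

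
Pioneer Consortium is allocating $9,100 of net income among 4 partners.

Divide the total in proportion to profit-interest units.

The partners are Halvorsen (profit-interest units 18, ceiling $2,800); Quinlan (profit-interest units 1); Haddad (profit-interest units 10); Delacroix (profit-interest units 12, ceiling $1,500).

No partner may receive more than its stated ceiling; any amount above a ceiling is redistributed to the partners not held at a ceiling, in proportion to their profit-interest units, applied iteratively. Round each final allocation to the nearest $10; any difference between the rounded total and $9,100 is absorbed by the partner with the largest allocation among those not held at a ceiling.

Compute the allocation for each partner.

Halvorsen: $2,800 · Quinlan: $440 · Haddad: $4,360 · Delacroix: $1,500

Profit-interest units total: 41.
Proportional shares (ignoring caps): Halvorsen 3,995.12; Quinlan 221.95; Haddad 2,219.51; Delacroix 2,663.41.
Capped: Halvorsen ($2,800), Delacroix ($1,500); balance $4,800 reallocated over remaining profit-interest units 11.
Remaining shares: Quinlan 436.36 → $440; Haddad 4,363.64 → $4,360.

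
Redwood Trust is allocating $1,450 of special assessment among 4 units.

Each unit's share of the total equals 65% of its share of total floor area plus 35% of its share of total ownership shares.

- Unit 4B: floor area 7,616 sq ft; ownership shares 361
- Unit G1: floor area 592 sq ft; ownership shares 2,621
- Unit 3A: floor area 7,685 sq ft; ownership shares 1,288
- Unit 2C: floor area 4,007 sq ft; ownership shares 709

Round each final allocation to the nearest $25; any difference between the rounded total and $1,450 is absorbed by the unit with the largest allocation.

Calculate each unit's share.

Unit 4B: $400 | Unit G1: $300 | Unit 3A: $500 | Unit 2C: $250

Totals — floor area 19,900, ownership shares 4,979.
Composite weights (65% floor area + 35% ownership shares): Unit 4B 0.2741; Unit G1 0.2036; Unit 3A 0.3416; Unit 2C 0.1807.
Unrounded shares: Unit 4B 397.50; Unit G1 295.19; Unit 3A 495.26; Unit 2C 262.05.
Rounded to nearest $25: Unit 4B $400; Unit G1 $300; Unit 3A $500; Unit 2C $250. Sum = $1,450.
Rounded total matches; no reconciliation needed.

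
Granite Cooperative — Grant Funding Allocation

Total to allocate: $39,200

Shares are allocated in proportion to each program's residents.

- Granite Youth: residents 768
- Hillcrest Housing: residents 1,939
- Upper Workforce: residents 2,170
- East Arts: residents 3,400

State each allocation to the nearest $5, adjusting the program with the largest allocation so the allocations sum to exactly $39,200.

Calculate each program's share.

Sum of residents: 8,277.
Unrounded shares: Granite Youth 768/8,277 × $39,200 = 3,637.26; Hillcrest Housing 1,939/8,277 × $39,200 = 9,183.13; Upper Workforce 2,170/8,277 × $39,200 = 10,277.15; East Arts 3,400/8,277 × $39,200 = 16,102.45.
After rounding ($5): Granite Youth $3,635; Hillcrest Housing $9,185; Upper Workforce $10,275; East Arts $16,100. Sum = $39,195.
Difference $39,200 − $39,195 = +$5 applied to largest allocation (East Arts): East Arts becomes $16,105.

Granite Youth: $3,635 | Hillcrest Housing: $9,185 | Upper Workforce: $10,275 | East Arts: $16,105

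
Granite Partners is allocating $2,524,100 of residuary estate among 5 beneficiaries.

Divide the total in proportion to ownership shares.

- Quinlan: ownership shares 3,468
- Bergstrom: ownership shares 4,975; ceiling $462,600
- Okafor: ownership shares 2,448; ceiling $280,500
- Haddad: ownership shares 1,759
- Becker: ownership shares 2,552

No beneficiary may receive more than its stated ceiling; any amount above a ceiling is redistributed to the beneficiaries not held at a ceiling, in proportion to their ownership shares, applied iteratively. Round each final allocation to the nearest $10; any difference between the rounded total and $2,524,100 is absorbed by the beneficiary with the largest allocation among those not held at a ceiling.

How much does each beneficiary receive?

Combined ownership shares = 15,202.
Pro-rata shares before constraints: Quinlan 575,817.58; Bergstrom 826,035.88; Okafor 406,459.47; Haddad 292,059.72; Becker 423,727.35.
Cap binds for Bergstrom ($462,600), Okafor ($280,500); remaining pool $1,781,000 reallocated over remaining ownership shares 7,779.
Remaining shares: Quinlan 793,997.69 → $794,000; Haddad 402,722.59 → $402,720; Becker 584,279.73 → $584,280.

Quinlan: $794,000; Bergstrom: $462,600; Okafor: $280,500; Haddad: $402,720; Becker: $584,280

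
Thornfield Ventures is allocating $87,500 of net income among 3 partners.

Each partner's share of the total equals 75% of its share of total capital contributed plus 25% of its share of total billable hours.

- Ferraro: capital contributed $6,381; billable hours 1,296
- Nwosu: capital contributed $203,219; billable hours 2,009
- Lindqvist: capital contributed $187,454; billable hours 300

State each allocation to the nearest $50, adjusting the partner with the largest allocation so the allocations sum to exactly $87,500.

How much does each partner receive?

Ferraro: $8,900 | Nwosu: $45,800 | Lindqvist: $32,800

Totals — capital contributed 397,054, billable hours 3,605.
Combined weights (75% capital contributed + 25% billable hours): Ferraro 0.1019; Nwosu 0.5232; Lindqvist 0.3749.
Raw shares: Ferraro 8,918.73; Nwosu 45,778.53; Lindqvist 32,802.75.
Rounded to nearest $50: Ferraro $8,900; Nwosu $45,800; Lindqvist $32,800. Sum = $87,500.
Rounded total matches; no reconciliation needed.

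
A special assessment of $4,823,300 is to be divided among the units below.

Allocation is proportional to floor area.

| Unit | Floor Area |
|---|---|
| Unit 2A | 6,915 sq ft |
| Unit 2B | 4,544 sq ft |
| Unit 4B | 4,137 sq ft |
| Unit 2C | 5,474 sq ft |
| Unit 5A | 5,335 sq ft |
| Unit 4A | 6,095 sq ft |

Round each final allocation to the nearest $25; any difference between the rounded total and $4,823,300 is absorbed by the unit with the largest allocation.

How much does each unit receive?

Unit 2A: $1,026,225 · Unit 2B: $674,375 · Unit 4B: $613,975 · Unit 2C: $812,400 · Unit 5A: $791,775 · Unit 4A: $904,550

Floor area total: 32,500.
Pro-rata amounts: Unit 2A 6,915/32,500 × $4,823,300 = 1,026,249.83; Unit 2B 4,544/32,500 × $4,823,300 = 674,371.54; Unit 4B 4,137/32,500 × $4,823,300 = 613,968.99; Unit 2C 5,474/32,500 × $4,823,300 = 812,392.13; Unit 5A 5,335/32,500 × $4,823,300 = 791,763.25; Unit 4A 6,095/32,500 × $4,823,300 = 904,554.26.
Rounded to nearest $25: Unit 2A $1,026,250; Unit 2B $674,375; Unit 4B $613,975; Unit 2C $812,400; Unit 5A $791,775; Unit 4A $904,550. Sum = $4,823,325.
Difference $4,823,300 − $4,823,325 = −$25 applied to largest allocation (Unit 2A): Unit 2A becomes $1,026,225.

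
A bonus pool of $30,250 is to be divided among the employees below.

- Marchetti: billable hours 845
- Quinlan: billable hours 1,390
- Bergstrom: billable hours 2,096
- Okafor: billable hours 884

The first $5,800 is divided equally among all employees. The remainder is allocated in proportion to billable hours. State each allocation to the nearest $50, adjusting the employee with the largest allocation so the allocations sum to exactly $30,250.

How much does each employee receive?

Equal tier: $5,800 ÷ 4 = $1,450 apiece.
Remainder $24,450 by billable hours (total 5,215): Marchetti 3,961.70 → $3,950; Quinlan 6,516.87 → $6,500; Bergstrom 9,826.88 → $9,850; Okafor 4,144.54 → $4,150.
Totals: Marchetti $1,450 + $3,950 = $5,400; Quinlan $1,450 + $6,500 = $7,950; Bergstrom $1,450 + $9,850 = $11,300; Okafor $1,450 + $4,150 = $5,600.

Marchetti: $5,400 | Quinlan: $7,950 | Bergstrom: $11,300 | Okafor: $5,600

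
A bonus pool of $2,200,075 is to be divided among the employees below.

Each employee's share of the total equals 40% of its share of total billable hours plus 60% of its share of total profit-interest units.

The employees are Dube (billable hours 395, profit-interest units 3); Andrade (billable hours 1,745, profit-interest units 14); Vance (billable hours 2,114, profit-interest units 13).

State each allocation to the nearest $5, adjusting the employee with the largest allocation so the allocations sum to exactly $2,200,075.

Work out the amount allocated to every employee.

Billable hours total 4,254; profit-interest units total 30.
Blended shares (40% billable hours + 60% profit-interest units): Dube 0.0971; Andrade 0.4441; Vance 0.4588.
Unrounded shares: Dube 213,718.62; Andrade 977,011.21; Vance 1,009,345.17.
After rounding ($5): Dube $213,720; Andrade $977,010; Vance $1,009,345. Sum = $2,200,075.
Sum already equals the total — no adjustment.

Dube: $213,720 · Andrade: $977,010 · Vance: $1,009,345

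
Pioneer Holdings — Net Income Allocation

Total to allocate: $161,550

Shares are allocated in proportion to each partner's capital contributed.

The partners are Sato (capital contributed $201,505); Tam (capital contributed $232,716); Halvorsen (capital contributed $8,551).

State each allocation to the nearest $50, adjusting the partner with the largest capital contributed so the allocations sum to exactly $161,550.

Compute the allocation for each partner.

Sato: $73,500 · Tam: $84,950 · Halvorsen: $3,100

Combined capital contributed = 442,772.
Raw shares: Sato 201,505/442,772 × $161,550 = 73,521.21; Tam 232,716/442,772 × $161,550 = 84,908.87; Halvorsen 8,551/442,772 × $161,550 = 3,119.92.
After rounding ($50): Sato $73,500; Tam $84,900; Halvorsen $3,100. Sum = $161,500.
Difference $161,550 − $161,500 = +$50 applied to largest capital contributed (Tam): Tam becomes $84,950.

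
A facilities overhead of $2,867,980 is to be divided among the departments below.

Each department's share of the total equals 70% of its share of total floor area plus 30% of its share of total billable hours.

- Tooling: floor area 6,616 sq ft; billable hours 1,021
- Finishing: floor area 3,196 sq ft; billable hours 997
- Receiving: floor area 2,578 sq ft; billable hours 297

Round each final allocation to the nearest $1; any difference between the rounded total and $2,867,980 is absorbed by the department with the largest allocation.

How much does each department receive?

Totals — floor area 12,390, billable hours 2,315.
Blended shares (70% floor area + 30% billable hours): Tooling 0.5061; Finishing 0.3098; Receiving 0.1841.
Pro-rata amounts: Tooling 1,451,474.14; Finishing 888,402.22; Receiving 528,103.64.
At nearest $1: Tooling $1,451,474; Finishing $888,402; Receiving $528,104. Sum = $2,867,980.
Sum already equals the total — no adjustment.

Tooling: $1,451,474 · Finishing: $888,402 · Receiving: $528,104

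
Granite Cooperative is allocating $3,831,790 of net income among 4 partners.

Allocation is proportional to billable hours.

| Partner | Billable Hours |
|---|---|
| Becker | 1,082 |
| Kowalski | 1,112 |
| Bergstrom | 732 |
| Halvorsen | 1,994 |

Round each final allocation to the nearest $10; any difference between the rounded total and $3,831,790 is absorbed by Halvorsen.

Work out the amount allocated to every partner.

Sum of billable hours: 4,920.
Proportional shares: Becker 1,082/4,920 × $3,831,790 = 842,682.27; Kowalski 1,112/4,920 × $3,831,790 = 866,046.85; Bergstrom 732/4,920 × $3,831,790 = 570,095.59; Halvorsen 1,994/4,920 × $3,831,790 = 1,552,965.30.
At nearest $10: Becker $842,680; Kowalski $866,050; Bergstrom $570,100; Halvorsen $1,552,970. Sum = $3,831,800.
Difference $3,831,790 − $3,831,800 = −$10 applied to Halvorsen: Halvorsen becomes $1,552,960.

Becker: $842,680 · Kowalski: $866,050 · Bergstrom: $570,100 · Halvorsen: $1,552,960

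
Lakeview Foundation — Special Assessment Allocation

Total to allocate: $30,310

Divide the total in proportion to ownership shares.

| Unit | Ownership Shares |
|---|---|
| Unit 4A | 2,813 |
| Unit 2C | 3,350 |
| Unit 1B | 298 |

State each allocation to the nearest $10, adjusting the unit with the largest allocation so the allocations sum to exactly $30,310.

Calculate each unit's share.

Unit 4A: $13,200; Unit 2C: $15,710; Unit 1B: $1,400

Total ownership shares = 6,461.
Pro-rata amounts: Unit 4A 2,813/6,461 × $30,310 = 13,196.41; Unit 2C 3,350/6,461 × $30,310 = 15,715.60; Unit 1B 298/6,461 × $30,310 = 1,397.98.
Rounded to nearest $10: Unit 4A $13,200; Unit 2C $15,720; Unit 1B $1,400. Sum = $30,320.
Difference $30,310 − $30,320 = −$10 applied to largest allocation (Unit 2C): Unit 2C becomes $15,710.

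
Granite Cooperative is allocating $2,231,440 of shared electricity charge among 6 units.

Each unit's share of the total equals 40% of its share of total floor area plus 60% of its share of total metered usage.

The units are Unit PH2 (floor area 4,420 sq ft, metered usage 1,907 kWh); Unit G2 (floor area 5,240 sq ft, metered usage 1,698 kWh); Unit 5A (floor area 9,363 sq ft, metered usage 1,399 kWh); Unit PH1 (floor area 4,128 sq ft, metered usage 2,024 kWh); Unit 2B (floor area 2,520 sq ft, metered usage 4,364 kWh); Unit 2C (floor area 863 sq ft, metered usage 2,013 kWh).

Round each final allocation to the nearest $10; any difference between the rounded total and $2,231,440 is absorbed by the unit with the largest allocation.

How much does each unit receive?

Floor area total 26,534; metered usage total 13,405.
Blended shares (40% floor area + 60% metered usage): Unit PH2 0.1520; Unit G2 0.1550; Unit 5A 0.2038; Unit PH1 0.1528; Unit 2B 0.2333; Unit 2C 0.1031.
Raw shares: Unit PH2 339,151.44; Unit G2 345,860.89; Unit 5A 454,690.78; Unit PH1 341,014.58; Unit 2B 520,637.56; Unit 2C 230,084.74.
At nearest $10: Unit PH2 $339,150; Unit G2 $345,860; Unit 5A $454,690; Unit PH1 $341,010; Unit 2B $520,640; Unit 2C $230,080. Sum = $2,231,430.
Difference $2,231,440 − $2,231,430 = +$10 applied to largest allocation (Unit 2B): Unit 2B becomes $520,650.

Unit PH2: $339,150 · Unit G2: $345,860 · Unit 5A: $454,690 · Unit PH1: $341,010 · Unit 2B: $520,650 · Unit 2C: $230,080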